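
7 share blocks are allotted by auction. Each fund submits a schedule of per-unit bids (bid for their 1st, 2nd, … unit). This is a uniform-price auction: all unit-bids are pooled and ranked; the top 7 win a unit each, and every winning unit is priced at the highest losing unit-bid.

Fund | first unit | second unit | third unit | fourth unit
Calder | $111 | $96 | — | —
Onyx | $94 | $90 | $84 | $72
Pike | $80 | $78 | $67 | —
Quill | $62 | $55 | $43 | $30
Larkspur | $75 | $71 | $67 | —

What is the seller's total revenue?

Merging the schedules and taking the best 7: 111 (Calder-1), 96 (Calder-2), 94 (Onyx-1), 90 (Onyx-2), 84 (Onyx-3), 80 (Pike-1), 78 (Pike-2)
The (k+1)-th unit-bid is $75.
Allocation: Calder 2, Onyx 3, Pike 2. Every unit priced at $75.
Revenue = 7 × 75 = $525.

Total revenue: $525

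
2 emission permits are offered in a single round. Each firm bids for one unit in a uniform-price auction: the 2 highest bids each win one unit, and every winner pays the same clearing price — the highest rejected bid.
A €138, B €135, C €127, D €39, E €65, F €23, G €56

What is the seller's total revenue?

Sorting: 138 (A), 135 (B), 127 (C), 65 (E), …
Winners (2 units): A, B.
Clearing price = highest rejected bid = €127.
Total revenue = 2 × €127 = €254.

Total revenue: €254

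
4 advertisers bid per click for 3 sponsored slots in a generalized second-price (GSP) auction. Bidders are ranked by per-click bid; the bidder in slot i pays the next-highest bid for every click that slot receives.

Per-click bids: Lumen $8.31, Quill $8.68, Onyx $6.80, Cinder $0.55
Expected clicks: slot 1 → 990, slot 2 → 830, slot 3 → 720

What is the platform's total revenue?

Total revenue: $14266.90

Sorting advertisers: $8.68 (Quill) > $8.31 (Lumen) > $6.80 (Onyx) > $0.55 (Cinder)
Slot 1: Quill pays $8.31 × 990 = $8226.90
Slot 2: Lumen pays $6.80 × 830 = $5644.00
Slot 3: Onyx pays $0.55 × 720 = $396.00
Total = $14266.90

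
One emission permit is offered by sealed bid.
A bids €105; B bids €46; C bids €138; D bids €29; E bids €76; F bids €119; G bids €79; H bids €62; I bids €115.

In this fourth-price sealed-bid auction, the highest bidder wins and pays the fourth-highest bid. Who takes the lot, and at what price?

Sorting bids: 138 (C) > 119 (F) > 115 (I) > 105 (A) > 79 (G) > 76 (E) > …
C wins; payment is bid #4 in the ranking = €105.

C pays €105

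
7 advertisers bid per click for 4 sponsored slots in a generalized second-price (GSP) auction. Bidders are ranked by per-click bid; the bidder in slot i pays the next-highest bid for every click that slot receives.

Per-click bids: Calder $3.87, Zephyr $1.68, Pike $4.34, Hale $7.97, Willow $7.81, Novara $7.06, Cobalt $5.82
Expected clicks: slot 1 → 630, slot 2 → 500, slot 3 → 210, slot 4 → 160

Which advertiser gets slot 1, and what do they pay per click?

Hale; $7.81 per click

Sorting advertisers: $7.97 (Hale) > $7.81 (Willow) > $7.06 (Novara) > $5.82 (Cobalt) > $4.34 (Pike) > …
Slot 1 goes to the first-ranked bidder, Hale, who pays the next bid down: $7.81/click.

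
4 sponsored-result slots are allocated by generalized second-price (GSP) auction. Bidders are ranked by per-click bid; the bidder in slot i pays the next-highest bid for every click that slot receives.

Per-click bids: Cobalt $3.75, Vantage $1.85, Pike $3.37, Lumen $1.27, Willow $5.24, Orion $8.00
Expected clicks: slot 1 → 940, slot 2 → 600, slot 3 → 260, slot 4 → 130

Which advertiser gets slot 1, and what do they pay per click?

Per-click bids in order: $8.00 (Orion) > $5.24 (Willow) > $3.75 (Cobalt) > $3.37 (Pike) > $1.85 (Vantage) > …
Slot 1 goes to the first-ranked bidder, Orion, who pays the next bid down: $5.24/click.

Orion; $5.24 per click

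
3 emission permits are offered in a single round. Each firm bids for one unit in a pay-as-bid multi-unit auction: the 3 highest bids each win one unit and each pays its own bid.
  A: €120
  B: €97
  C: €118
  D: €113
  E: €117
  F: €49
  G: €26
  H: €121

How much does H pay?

H pays €121

Sorting: 121 (H), 120 (A), 118 (C), 117 (E), 113 (D), …
Top 3: H, A, C.
H wins → own bid €121.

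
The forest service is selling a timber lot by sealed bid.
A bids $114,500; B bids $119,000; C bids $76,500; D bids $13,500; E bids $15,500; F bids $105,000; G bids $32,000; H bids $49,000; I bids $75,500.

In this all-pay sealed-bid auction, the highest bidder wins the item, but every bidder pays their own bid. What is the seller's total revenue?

Sorting bids: 119,000 (B) > 114,500 (A) > 105,000 (F) > 76,500 (C) > 75,500 (I) > 49,000 (H) > …
Every bidder forfeits their bid regardless of winning.
Revenue = 114,500 + 119,000 + 76,500 + 13,500 + 15,500 + 105,000 + 32,000 + 49,000 + 75,500 = $600,500.

Total revenue: $600,500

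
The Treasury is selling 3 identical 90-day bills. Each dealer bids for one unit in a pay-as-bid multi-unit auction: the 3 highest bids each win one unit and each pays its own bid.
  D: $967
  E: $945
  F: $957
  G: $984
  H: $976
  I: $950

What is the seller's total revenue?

Bids ranked high→low: 984 (G), 976 (H), 967 (D), 957 (F), 950 (I), …
Winners (3 units): G, H, D.
Total revenue = 984 + 976 + 967 = $2,927.

Total revenue: $2,927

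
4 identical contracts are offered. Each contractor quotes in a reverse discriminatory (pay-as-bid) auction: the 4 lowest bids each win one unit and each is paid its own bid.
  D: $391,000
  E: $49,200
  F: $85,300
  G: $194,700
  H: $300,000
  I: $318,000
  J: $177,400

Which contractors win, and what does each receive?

Bids ranked low→high: 49,200 (E), 85,300 (F), 177,400 (J), 194,700 (G), 300,000 (H), 318,000 (I), …
The 4 lowest are E, F, J, G.
Each winner is paid its own bid: E $49,200, F $85,300, J $177,400, G $194,700.

E $49,200, F $85,300, J $177,400, G $194,700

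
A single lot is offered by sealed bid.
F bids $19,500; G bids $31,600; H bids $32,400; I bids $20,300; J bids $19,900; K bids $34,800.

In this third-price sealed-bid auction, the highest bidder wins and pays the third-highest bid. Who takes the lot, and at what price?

Third-price sealed-bid auction: the highest bidder wins and pays the third-highest bid.
Bids in order: 34,800 (K) > 32,400 (H) > 31,600 (G) > 20,300 (I) > 19,900 (J) > 19,500 (F)
K is highest; pays the third-highest bid, $31,600.

K pays $31,600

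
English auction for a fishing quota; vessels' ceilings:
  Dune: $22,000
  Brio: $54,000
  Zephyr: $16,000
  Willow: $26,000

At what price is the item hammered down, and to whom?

Rule: the price rises until one bidder remains; the winner pays the price at which the last rival dropped out.
Limits ranked: 54,000 (Brio) > 26,000 (Willow) > 22,000 (Dune) > 16,000 (Zephyr)
Once the price passes $26,000, only Brio is left; the hammer falls at Willow's limit of $26,000.

Brio wins at $26,000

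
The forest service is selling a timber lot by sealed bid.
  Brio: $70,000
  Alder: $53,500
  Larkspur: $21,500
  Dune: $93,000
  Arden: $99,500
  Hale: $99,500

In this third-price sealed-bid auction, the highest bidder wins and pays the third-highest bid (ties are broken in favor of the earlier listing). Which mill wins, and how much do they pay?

Third-price sealed-bid auction: the highest bidder wins and pays the third-highest bid.
Bids in order: 99,500 (Arden) > 99,500 (Hale) > 93,000 (Dune) > 70,000 (Brio) > 53,500 (Alder) > 21,500 (Larkspur)
Tie at $99,500 → Arden wins by tie-break.
Arden wins; payment is bid #3 in the ranking = $93,000.

Arden pays $93,000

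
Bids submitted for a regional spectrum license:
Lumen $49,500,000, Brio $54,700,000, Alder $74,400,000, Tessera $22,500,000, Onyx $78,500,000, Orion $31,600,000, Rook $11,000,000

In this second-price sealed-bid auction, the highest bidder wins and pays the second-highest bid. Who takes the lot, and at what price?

Onyx pays $74,400,000

Rule: the highest bidder wins and pays the second-highest bid.
Bids in order: 78,500,000 (Onyx) > 74,400,000 (Alder) > 54,700,000 (Brio) > 49,500,000 (Lumen) > 31,600,000 (Orion) > 22,500,000 (Tessera) > …
Onyx is highest; pays the second-highest bid, $74,400,000.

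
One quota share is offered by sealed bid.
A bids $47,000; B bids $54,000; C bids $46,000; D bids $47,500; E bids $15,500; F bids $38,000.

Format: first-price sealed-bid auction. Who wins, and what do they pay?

Rule: the highest bidder wins and pays their own bid.
Bids in order: 54,000 (B) > 47,500 (D) > 47,000 (A) > 46,000 (C) > 38,000 (F) > 15,500 (E)
B is highest → pays own bid, $54,000.

B pays $54,000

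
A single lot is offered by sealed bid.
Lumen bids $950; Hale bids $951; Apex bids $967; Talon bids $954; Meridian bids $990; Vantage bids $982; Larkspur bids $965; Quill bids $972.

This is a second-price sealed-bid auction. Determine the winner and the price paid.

Meridian pays $982

Bids in order: 990 (Meridian) > 982 (Vantage) > 972 (Quill) > 967 (Apex) > 965 (Larkspur) > 954 (Talon) > …
Meridian wins with the highest bid; price is set by the runner-up at $982.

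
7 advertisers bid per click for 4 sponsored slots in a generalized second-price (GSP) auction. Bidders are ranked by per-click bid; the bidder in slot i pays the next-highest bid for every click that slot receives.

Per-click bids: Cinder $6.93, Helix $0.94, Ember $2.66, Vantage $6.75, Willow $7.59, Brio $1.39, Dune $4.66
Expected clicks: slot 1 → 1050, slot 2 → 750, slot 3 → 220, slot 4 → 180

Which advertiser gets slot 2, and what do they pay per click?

Cinder; $6.75 per click

Sorting advertisers: $7.59 (Willow) > $6.93 (Cinder) > $6.75 (Vantage) > $4.66 (Dune) > $2.66 (Ember) > …
Slot 2 goes to the second-ranked bidder, Cinder, who pays the next bid down: $6.75/click.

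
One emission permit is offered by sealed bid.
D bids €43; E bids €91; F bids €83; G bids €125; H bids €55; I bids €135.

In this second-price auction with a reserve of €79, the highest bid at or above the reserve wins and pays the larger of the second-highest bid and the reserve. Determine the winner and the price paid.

Sorting bids: 135 (I) > 125 (G) > 91 (E) > 83 (F) > 55 (H) > 43 (D)
I has the top bid at or above the reserve (€135).
max(second-highest €125, reserve €79) = €125; the reserve does not bind.

I pays €125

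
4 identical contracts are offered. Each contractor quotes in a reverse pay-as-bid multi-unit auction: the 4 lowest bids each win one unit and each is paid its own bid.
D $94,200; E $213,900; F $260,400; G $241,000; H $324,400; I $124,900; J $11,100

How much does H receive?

H is paid $0

Bids ranked low→high: 11,100 (J), 94,200 (D), 124,900 (I), 213,900 (E), 241,000 (G), 260,400 (F), …
The 4 lowest are J, D, I, E.
H does not win → $0.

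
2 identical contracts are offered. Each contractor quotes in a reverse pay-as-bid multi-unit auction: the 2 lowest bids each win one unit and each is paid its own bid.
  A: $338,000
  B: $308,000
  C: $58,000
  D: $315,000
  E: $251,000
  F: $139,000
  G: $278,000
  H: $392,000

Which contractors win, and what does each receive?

Bids ranked low→high: 58,000 (C), 139,000 (F), 251,000 (E), 278,000 (G), …
Lowest 2: C, F.
Each winner is paid its own bid: C $58,000, F $139,000.

C $58,000, F $139,000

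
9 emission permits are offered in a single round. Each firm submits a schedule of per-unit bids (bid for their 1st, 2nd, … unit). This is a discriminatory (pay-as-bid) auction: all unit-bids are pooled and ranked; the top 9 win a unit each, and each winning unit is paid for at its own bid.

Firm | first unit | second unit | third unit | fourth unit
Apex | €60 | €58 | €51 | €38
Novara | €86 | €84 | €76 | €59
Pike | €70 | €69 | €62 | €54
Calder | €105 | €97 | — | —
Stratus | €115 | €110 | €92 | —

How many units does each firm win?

All unit-bids, highest first — top 9: 115 (Stratus-1), 110 (Stratus-2), 105 (Calder-1), 97 (Calder-2), 92 (Stratus-3), 86 (Novara-1), 84 (Novara-2), 76 (Novara-3), 70 (Pike-1)
Next rejected bid: €69 (not a price — pay-as-bid).
Allocation: Calder 2, Novara 3, Pike 1, Stratus 3.

Calder 2, Novara 3, Pike 1, Stratus 3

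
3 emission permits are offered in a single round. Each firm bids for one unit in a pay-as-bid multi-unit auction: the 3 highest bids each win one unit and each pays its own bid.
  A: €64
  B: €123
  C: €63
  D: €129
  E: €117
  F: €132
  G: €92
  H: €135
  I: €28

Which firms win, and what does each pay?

H €135, F €132, D €129

Ordering the bids: 135 (H), 132 (F), 129 (D), 123 (B), 117 (E), …
Top 3: H, F, D.
Each winner pays its own bid: H €135, F €132, D €129.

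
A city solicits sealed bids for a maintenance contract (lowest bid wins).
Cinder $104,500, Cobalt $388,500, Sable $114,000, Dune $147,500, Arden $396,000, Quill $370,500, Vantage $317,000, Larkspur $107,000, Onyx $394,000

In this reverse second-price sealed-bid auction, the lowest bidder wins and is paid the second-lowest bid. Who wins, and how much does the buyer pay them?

Bids in order: 104,500 (Cinder) < 107,000 (Larkspur) < 114,000 (Sable) < 147,500 (Dune) < 317,000 (Vantage) < 370,500 (Quill) < …
Cinder is lowest; is paid the second-lowest bid, $107,000.

Cinder is paid $107,000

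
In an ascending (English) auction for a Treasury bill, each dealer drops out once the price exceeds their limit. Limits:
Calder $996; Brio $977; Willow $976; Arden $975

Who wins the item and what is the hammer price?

Sorting limits: 996 (Calder) > 977 (Brio) > 976 (Willow) > 975 (Arden)
Once the price passes $977, only Calder is left; the hammer falls at Brio's limit of $977.

Calder wins at $977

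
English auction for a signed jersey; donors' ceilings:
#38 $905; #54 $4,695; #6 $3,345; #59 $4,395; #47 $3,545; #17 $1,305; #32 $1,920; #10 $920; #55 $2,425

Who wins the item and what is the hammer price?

Sorting limits: 4,695 (#54) > 4,395 (#59) > 3,545 (#47) > 3,345 (#6) > 2,425 (#55) > 1,920 (#32) > …
#59 is the last rival to drop out, at $4,395; #54 remains and wins at that price.

#54 wins at $4,395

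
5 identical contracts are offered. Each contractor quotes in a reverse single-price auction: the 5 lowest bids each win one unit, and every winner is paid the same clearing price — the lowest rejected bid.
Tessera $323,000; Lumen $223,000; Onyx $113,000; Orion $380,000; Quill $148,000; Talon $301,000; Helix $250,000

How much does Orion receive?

Sorting: 113,000 (Onyx), 148,000 (Quill), 223,000 (Lumen), 250,000 (Helix), 301,000 (Talon), 323,000 (Tessera), 380,000 (Orion)
The 5 lowest are Onyx, Quill, Lumen, Helix, Talon.
Clearing price = lowest rejected bid = $323,000.
Orion does not win → is paid $0.

Orion is paid $0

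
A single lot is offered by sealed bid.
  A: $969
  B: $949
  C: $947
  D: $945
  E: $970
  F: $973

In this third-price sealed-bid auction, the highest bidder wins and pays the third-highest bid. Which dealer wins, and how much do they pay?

F pays $969

Rule: the highest bidder wins and pays the third-highest bid.
Sorting bids: 973 (F) > 970 (E) > 969 (A) > 949 (B) > 947 (C) > 945 (D)
F is highest; pays the third-highest bid, $969.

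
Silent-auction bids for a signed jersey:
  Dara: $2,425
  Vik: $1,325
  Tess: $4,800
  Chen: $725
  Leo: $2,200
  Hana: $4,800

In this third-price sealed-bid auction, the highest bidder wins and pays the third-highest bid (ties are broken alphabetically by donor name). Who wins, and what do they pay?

Third-price sealed-bid auction: the highest bidder wins and pays the third-highest bid.
Bids in order: 4,800 (Hana) > 4,800 (Tess) > 2,425 (Dara) > 2,200 (Leo) > 1,325 (Vik) > 725 (Chen)
Hana and Tess tie at $4,800; tie-break gives it to Hana.
Hana is highest; pays the third-highest bid, $2,425.

Hana pays $2,425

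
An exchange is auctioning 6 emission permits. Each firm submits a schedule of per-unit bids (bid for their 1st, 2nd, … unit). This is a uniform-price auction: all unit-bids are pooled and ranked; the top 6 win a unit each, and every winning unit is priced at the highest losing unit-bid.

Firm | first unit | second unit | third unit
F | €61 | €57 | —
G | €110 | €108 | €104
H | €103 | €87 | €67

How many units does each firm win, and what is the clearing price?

G 3, H 3; clearing price €61

Merging the schedules and taking the best 6: 110 (G-1), 108 (G-2), 104 (G-3), 103 (H-1), 87 (H-2), 67 (H-3)
Highest rejected unit-bid = €61.
Allocation: G 3, H 3.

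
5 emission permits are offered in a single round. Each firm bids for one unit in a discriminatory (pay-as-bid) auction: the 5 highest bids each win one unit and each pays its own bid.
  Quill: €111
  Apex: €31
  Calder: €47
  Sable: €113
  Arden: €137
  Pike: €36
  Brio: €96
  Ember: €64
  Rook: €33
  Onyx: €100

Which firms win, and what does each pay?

Arden €137, Sable €113, Quill €111, Onyx €100, Brio €96

Sorting: 137 (Arden), 113 (Sable), 111 (Quill), 100 (Onyx), 96 (Brio), 64 (Ember), 47 (Calder), …
The 5 highest are Arden, Sable, Quill, Onyx, Brio.
Each winner pays its own bid: Arden €137, Sable €113, Quill €111, Onyx €100, Brio €96.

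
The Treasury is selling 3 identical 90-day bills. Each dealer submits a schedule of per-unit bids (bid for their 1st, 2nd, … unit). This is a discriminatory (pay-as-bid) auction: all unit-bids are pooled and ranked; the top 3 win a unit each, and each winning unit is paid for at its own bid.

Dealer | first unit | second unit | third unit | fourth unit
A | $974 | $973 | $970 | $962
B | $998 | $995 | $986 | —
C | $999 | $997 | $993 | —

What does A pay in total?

Merging the schedules and taking the best 3: 999 (C-1), 998 (B-1), 997 (C-2)
Next rejected bid: $995 (not a price — pay-as-bid).
A wins no units.

A pays $0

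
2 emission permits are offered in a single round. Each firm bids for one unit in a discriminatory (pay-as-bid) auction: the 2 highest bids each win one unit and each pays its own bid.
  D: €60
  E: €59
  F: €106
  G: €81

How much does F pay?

F pays €106

Bids ranked high→low: 106 (F), 81 (G), 60 (D), 59 (E)
The 2 highest are F, G.
F wins → own bid €106.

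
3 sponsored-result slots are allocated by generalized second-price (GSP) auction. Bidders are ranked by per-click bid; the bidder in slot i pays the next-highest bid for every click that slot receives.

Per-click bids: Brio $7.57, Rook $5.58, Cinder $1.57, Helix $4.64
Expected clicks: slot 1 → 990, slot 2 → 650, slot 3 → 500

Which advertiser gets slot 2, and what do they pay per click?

Per-click bids in order: $7.57 (Brio) > $5.58 (Rook) > $4.64 (Helix) > $1.57 (Cinder)
Slot 2 goes to the second-ranked bidder, Rook, who pays the next bid down: $4.64/click.

Rook; $4.64 per click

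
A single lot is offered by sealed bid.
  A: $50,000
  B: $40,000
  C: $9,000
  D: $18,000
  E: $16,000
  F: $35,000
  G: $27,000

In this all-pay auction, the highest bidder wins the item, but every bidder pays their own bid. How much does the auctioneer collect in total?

Total revenue: $195,000

All-pay auction: the highest bidder wins the item, but every bidder pays their own bid.
Sorting bids: 50,000 (A) > 40,000 (B) > 35,000 (F) > 27,000 (G) > 18,000 (D) > 16,000 (E) > …
A wins with the top bid; all bids are sunk regardless.
Every bidder forfeits their bid regardless of winning.
Revenue = 50,000 + 40,000 + 9,000 + 18,000 + 16,000 + 35,000 + 27,000 = $195,000.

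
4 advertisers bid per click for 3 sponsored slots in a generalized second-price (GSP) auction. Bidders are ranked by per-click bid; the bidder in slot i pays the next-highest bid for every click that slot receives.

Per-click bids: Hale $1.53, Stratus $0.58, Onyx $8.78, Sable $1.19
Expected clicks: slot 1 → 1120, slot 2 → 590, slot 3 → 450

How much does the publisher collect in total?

Per-click bids in order: $8.78 (Onyx) > $1.53 (Hale) > $1.19 (Sable) > $0.58 (Stratus)
Slot 1: Onyx pays $1.53 × 1120 = $1713.60
Slot 2: Hale pays $1.19 × 590 = $702.10
Slot 3: Sable pays $0.58 × 450 = $261.00
Total = $2676.70

Total revenue: $2676.70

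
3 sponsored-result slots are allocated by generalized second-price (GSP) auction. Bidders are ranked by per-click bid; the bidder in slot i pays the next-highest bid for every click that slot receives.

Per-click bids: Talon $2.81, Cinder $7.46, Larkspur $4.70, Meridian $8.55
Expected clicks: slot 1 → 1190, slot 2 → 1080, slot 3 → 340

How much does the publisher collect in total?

Sorting advertisers: $8.55 (Meridian) > $7.46 (Cinder) > $4.70 (Larkspur) > $2.81 (Talon)
Slot 1: Meridian pays $7.46 × 1190 = $8877.40
Slot 2: Cinder pays $4.70 × 1080 = $5076.00
Slot 3: Larkspur pays $2.81 × 340 = $955.40
Total = $14908.80

Total revenue: $14908.80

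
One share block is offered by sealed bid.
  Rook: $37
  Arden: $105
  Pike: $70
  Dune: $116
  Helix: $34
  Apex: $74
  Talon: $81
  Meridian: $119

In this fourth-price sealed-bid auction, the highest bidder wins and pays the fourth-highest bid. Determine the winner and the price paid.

Meridian pays $81

Bids ranked: 119 (Meridian) > 116 (Dune) > 105 (Arden) > 81 (Talon) > 74 (Apex) > 70 (Pike) > …
Meridian wins; payment is bid #4 in the ranking = $81.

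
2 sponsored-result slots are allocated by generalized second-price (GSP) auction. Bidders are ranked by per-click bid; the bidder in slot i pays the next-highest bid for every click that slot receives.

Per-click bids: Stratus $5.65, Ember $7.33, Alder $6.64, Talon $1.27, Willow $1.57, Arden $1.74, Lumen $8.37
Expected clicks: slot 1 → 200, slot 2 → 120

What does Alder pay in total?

Ranked by bid: $8.37 (Lumen) > $7.33 (Ember) > $6.64 (Alder) > …
Alder ranks below slot 2 → no slot, pays nothing.

Alder pays $0.00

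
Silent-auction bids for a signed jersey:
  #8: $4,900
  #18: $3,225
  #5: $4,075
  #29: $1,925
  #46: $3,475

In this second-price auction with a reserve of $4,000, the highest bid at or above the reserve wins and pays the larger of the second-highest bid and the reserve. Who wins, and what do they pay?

Bids ranked: 4,900 (#8) > 4,075 (#5) > 3,475 (#46) > 3,225 (#18) > 1,925 (#29)
#8 has the top bid at or above the reserve ($4,900).
Second-highest bid $4,075 exceeds the reserve $4,000 → payment $4,075.

#8 pays $4,075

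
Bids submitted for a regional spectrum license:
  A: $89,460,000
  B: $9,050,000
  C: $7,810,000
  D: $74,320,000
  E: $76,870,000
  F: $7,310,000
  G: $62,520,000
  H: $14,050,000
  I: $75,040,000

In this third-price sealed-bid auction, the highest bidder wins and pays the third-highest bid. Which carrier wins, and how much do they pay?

A pays $75,040,000

Bids ranked: 89,460,000 (A) > 76,870,000 (E) > 75,040,000 (I) > 74,320,000 (D) > 62,520,000 (G) > 14,050,000 (H) > …
A wins; payment is bid #3 in the ranking = $75,040,000.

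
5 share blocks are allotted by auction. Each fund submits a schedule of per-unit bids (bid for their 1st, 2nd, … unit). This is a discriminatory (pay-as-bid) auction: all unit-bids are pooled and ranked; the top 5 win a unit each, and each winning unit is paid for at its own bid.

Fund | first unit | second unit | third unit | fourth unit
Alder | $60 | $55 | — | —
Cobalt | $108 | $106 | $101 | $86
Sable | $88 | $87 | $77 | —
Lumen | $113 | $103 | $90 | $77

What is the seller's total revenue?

Pooled unit-bids ranked (top 5): 113 (Lumen-1), 108 (Cobalt-1), 106 (Cobalt-2), 103 (Lumen-2), 101 (Cobalt-3)
Next rejected bid: $90 (not a price — pay-as-bid).
Each winning unit pays its own bid.
Revenue = 113 + 108 + 106 + 103 + 101 = $531.

Total revenue: $531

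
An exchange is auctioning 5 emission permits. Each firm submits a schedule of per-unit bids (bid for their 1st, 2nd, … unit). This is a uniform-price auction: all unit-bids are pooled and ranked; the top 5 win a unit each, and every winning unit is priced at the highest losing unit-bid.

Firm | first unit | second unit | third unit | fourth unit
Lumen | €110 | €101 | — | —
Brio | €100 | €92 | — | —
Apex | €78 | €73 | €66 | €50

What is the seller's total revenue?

Total revenue: €365

Pooled unit-bids ranked (top 5): 110 (Lumen-1), 101 (Lumen-2), 100 (Brio-1), 92 (Brio-2), 78 (Apex-1)
First bid not allocated: €73.
Allocation: Apex 1, Brio 2, Lumen 2. Every unit priced at €73.
Revenue = 5 × 73 = €365.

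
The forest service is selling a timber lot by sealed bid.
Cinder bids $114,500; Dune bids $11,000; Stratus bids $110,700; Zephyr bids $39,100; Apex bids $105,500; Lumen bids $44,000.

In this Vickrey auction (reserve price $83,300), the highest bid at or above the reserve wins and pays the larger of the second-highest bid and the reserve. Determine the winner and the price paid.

Bids ranked: 114,500 (Cinder) > 110,700 (Stratus) > 105,500 (Apex) > 44,000 (Lumen) > 39,100 (Zephyr) > 11,000 (Dune)
Highest eligible bid: Cinder at $114,500.
Second-highest bid $110,700 exceeds the reserve $83,300 → payment $110,700.

Cinder pays $110,700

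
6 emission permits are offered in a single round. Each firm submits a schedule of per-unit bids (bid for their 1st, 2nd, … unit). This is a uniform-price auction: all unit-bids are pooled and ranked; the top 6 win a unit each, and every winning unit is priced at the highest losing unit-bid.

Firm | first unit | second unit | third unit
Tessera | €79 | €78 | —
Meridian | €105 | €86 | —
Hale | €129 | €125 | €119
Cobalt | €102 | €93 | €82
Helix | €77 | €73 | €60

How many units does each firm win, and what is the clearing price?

Pooled unit-bids ranked (top 6): 129 (Hale-1), 125 (Hale-2), 119 (Hale-3), 105 (Meridian-1), 102 (Cobalt-1), 93 (Cobalt-2)
Highest rejected unit-bid = €86.
Allocation: Cobalt 2, Hale 3, Meridian 1.

Cobalt 2, Hale 3, Meridian 1; clearing price €86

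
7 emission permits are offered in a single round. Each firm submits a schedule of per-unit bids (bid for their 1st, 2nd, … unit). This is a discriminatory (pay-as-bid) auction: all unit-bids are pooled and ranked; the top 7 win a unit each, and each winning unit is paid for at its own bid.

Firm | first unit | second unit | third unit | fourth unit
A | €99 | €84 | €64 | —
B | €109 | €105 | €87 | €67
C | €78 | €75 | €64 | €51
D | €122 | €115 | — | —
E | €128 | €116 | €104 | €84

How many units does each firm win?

All unit-bids, highest first — top 7: 128 (E-1), 122 (D-1), 116 (E-2), 115 (D-2), 109 (B-1), 105 (B-2), 104 (E-3)
Next rejected bid: €99 (not a price — pay-as-bid).
Allocation: B 2, D 2, E 3.

B 2, D 2, E 3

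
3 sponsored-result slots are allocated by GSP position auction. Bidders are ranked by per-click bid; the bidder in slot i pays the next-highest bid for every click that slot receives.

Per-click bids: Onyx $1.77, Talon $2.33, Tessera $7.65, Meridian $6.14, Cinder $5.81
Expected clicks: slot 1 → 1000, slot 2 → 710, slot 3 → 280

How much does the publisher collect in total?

Per-click bids in order: $7.65 (Tessera) > $6.14 (Meridian) > $5.81 (Cinder) > $2.33 (Talon) > …
Slot 1: Tessera pays $6.14 × 1000 = $6140.00
Slot 2: Meridian pays $5.81 × 710 = $4125.10
Slot 3: Cinder pays $2.33 × 280 = $652.40
Total = $10917.50

Total revenue: $10917.50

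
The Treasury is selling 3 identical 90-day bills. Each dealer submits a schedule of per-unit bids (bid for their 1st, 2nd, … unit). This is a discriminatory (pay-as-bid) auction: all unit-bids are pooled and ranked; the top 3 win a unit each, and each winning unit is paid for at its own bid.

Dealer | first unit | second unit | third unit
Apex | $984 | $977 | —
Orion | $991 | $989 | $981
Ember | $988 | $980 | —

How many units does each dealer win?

Pooled unit-bids ranked (top 3): 991 (Orion-1), 989 (Orion-2), 988 (Ember-1)
Next rejected bid: $984 (not a price — pay-as-bid).
Allocation: Ember 1, Orion 2.

Ember 1, Orion 2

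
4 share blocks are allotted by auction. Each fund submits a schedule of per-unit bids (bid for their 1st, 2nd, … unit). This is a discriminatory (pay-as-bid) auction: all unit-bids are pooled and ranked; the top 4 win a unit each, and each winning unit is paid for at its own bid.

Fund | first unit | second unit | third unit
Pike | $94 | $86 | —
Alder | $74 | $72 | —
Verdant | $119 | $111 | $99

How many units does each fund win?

Pike 1, Verdant 3

All unit-bids, highest first — top 4: 119 (Verdant-1), 111 (Verdant-2), 99 (Verdant-3), 94 (Pike-1)
Next rejected bid: $86 (not a price — pay-as-bid).
Allocation: Pike 1, Verdant 3.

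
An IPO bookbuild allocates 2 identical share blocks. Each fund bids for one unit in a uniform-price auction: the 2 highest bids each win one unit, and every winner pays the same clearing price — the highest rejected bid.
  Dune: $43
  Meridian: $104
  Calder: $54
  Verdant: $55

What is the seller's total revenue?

Total revenue: $108

Bids ranked high→low: 104 (Meridian), 55 (Verdant), 54 (Calder), 43 (Dune)
The 2 highest are Meridian, Verdant.
Clearing price = highest rejected bid = $54.
Total revenue = 2 × $54 = $108.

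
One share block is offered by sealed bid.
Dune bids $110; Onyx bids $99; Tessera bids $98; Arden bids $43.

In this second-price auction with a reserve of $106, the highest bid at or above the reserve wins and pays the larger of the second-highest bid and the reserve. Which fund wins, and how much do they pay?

Sorting bids: 110 (Dune) > 99 (Onyx) > 98 (Tessera) > 43 (Arden)
Highest eligible bid: Dune at $110.
Second-highest bid $99 is below the reserve $106, so the reserve binds → payment $106.

Dune pays $106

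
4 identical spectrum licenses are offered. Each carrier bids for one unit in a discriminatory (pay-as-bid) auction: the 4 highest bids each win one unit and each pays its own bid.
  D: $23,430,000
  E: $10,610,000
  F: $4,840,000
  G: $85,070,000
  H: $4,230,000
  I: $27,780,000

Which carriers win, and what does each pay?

G $85,070,000, I $27,780,000, D $23,430,000, E $10,610,000

Ordering the bids: 85,070,000 (G), 27,780,000 (I), 23,430,000 (D), 10,610,000 (E), 4,840,000 (F), 4,230,000 (H)
Top 4: G, I, D, E.
Each winner pays its own bid: G $85,070,000, I $27,780,000, D $23,430,000, E $10,610,000.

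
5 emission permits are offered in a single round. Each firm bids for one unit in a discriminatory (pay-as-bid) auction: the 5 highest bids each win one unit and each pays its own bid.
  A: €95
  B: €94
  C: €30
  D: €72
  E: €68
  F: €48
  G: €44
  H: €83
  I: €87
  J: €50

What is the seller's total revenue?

Total revenue: €431

Bids ranked high→low: 95 (A), 94 (B), 87 (I), 83 (H), 72 (D), 68 (E), 50 (J), …
The 5 highest are A, B, I, H, D.
Total revenue = 95 + 94 + 87 + 83 + 72 = €431.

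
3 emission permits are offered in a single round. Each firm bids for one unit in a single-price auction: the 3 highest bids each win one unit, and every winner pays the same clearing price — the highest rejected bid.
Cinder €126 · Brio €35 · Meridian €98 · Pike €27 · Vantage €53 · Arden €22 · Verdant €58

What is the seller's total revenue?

Total revenue: €159

Sorting: 126 (Cinder), 98 (Meridian), 58 (Verdant), 53 (Vantage), 35 (Brio), …
The 3 highest are Cinder, Meridian, Verdant.
Highest unsuccessful bid: €53 → clearing price.
Total revenue = 3 × €53 = €159.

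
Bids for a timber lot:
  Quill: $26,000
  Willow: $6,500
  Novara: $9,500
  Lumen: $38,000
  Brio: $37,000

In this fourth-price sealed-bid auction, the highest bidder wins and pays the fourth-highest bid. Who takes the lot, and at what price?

Fourth-price sealed-bid auction: the highest bidder wins and pays the fourth-highest bid.
Sorting bids: 38,000 (Lumen) > 37,000 (Brio) > 26,000 (Quill) > 9,500 (Novara) > 6,500 (Willow)
Lumen wins; payment is bid #4 in the ranking = $9,500.

Lumen pays $9,500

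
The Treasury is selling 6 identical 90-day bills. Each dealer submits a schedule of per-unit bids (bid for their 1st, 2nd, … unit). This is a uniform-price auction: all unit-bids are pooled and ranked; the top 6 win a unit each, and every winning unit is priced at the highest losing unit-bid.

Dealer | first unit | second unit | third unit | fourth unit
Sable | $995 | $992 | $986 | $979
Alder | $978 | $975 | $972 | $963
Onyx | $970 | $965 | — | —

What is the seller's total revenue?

All unit-bids, highest first — top 6: 995 (Sable-1), 992 (Sable-2), 986 (Sable-3), 979 (Sable-4), 978 (Alder-1), 975 (Alder-2)
Highest rejected unit-bid = $972.
Allocation: Alder 2, Sable 4. Every unit priced at $972.
Revenue = 6 × 972 = $5,832.

Total revenue: $5,832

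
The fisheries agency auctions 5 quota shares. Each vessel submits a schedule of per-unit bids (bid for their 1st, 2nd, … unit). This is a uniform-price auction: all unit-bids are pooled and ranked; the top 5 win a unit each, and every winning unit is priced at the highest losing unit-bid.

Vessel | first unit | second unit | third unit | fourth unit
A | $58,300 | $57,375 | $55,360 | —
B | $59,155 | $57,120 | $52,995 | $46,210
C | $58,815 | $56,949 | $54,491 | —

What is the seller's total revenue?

All unit-bids, highest first — top 5: 59,155 (B-1), 58,815 (C-1), 58,300 (A-1), 57,375 (A-2), 57,120 (B-2)
First bid not allocated: $56,949.
Allocation: A 2, B 2, C 1. Every unit priced at $56,949.
Revenue = 5 × 56,949 = $284,745.

Total revenue: $284,745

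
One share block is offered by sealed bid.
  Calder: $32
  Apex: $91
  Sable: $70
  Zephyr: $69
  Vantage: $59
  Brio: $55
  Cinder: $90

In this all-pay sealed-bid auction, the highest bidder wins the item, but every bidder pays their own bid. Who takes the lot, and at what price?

Bids in order: 91 (Apex) > 90 (Cinder) > 70 (Sable) > 69 (Zephyr) > 59 (Vantage) > 55 (Brio) > …
Apex wins with the top bid; all bids are sunk regardless.

Apex pays $91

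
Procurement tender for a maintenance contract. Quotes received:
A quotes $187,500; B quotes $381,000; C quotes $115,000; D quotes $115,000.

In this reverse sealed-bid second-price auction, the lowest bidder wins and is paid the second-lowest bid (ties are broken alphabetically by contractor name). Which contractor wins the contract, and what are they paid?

Bids ranked: 115,000 (C) < 115,000 (D) < 187,500 (A) < 381,000 (B)
Tie at $115,000 → C wins by tie-break.
C wins with the lowest bid; price is set by the runner-up at $115,000.

C is paid $115,000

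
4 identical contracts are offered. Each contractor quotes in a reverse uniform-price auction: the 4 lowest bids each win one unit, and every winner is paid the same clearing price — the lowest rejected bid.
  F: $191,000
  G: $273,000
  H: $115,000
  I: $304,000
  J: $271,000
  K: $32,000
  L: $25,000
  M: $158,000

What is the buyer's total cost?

Ordering the bids: 25,000 (L), 32,000 (K), 115,000 (H), 158,000 (M), 191,000 (F), 271,000 (J), …
Winners (4 units): L, K, H, M.
First losing bid is F's $191,000, which sets the uniform price.
Total cost = 4 × $191,000 = $764,000.

Total cost: $764,000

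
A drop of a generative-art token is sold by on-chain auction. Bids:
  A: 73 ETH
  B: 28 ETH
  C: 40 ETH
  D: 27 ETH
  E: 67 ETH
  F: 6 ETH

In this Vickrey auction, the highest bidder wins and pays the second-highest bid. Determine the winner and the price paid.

Bids in order: 73 (A) > 67 (E) > 40 (C) > 28 (B) > 27 (D) > 6 (F)
A wins with the highest bid; price is set by the runner-up at 67 ETH.

A pays 67 ETH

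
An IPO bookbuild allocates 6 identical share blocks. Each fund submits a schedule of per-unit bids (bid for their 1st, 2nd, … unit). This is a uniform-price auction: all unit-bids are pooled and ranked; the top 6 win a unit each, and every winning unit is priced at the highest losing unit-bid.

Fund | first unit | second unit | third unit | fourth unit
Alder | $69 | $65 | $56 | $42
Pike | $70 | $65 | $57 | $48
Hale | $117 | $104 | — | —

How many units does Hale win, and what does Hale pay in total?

Pooled unit-bids ranked (top 6): 117 (Hale-1), 104 (Hale-2), 70 (Pike-1), 69 (Alder-1), 65 (Alder-2), 65 (Pike-2)
The (k+1)-th unit-bid is $57.
Hale wins 2 unit(s) at $57 each.

Hale: 2 units, pays $114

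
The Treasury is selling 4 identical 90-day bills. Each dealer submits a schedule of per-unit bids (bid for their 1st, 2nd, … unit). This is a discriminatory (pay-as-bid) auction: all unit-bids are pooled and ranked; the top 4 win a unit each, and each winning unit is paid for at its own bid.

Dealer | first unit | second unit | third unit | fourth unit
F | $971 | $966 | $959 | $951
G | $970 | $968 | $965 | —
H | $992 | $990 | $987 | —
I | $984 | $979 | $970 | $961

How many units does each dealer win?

Pooled unit-bids ranked (top 4): 992 (H-1), 990 (H-2), 987 (H-3), 984 (I-1)
Next rejected bid: $979 (not a price — pay-as-bid).
Allocation: H 3, I 1.

H 3, I 1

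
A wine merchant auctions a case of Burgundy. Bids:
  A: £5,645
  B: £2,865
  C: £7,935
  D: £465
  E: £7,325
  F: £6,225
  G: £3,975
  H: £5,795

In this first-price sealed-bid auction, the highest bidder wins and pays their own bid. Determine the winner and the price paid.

C pays £7,935

First-price sealed-bid auction: the highest bidder wins and pays their own bid.
Sorting bids: 7,935 (C) > 7,325 (E) > 6,225 (F) > 5,795 (H) > 5,645 (A) > 3,975 (G) > …
C is highest → pays own bid, £7,935.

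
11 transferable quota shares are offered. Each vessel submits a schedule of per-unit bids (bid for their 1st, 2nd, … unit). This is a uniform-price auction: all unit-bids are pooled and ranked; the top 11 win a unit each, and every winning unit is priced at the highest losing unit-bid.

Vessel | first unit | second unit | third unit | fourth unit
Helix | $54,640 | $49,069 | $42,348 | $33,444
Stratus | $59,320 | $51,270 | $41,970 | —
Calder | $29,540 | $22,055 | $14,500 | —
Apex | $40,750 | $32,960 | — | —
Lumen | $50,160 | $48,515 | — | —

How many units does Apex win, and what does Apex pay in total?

All unit-bids, highest first — top 11: 59,320 (Stratus-1), 54,640 (Helix-1), 51,270 (Stratus-2), 50,160 (Lumen-1), 49,069 (Helix-2), 48,515 (Lumen-2), 42,348 (Helix-3), 41,970 (Stratus-3), 40,750 (Apex-1), 33,444 (Helix-4), 32,960 (Apex-2)
Highest rejected unit-bid = $29,540.
Apex wins 2 unit(s) at $29,540 each.

Apex: 2 units, pays $59,080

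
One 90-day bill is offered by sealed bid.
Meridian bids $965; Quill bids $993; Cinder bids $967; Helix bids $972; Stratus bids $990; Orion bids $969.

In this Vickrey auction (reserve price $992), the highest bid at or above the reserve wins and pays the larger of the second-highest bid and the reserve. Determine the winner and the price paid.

Quill pays $992

Bids ranked: 993 (Quill) > 990 (Stratus) > 972 (Helix) > 969 (Orion) > 967 (Cinder) > 965 (Meridian)
Quill has the top bid at or above the reserve ($993).
max(second-highest $990, reserve $992) = $992.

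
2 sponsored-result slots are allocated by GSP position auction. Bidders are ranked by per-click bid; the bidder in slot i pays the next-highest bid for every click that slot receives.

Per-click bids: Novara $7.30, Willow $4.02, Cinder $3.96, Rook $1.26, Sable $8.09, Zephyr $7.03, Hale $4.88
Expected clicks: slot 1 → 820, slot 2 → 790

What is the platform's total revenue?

Total revenue: $11539.70

Per-click bids in order: $8.09 (Sable) > $7.30 (Novara) > $7.03 (Zephyr) > …
Slot 1: Sable pays $7.30 × 820 = $5986.00
Slot 2: Novara pays $7.03 × 790 = $5553.70
Total = $11539.70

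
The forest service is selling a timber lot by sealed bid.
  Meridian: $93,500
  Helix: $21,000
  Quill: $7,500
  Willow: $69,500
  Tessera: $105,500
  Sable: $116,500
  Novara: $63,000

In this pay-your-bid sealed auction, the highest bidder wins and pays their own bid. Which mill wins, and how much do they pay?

Bids in order: 116,500 (Sable) > 105,500 (Tessera) > 93,500 (Meridian) > 69,500 (Willow) > 63,000 (Novara) > 21,000 (Helix) > …
Sable has the highest bid and pays exactly that: $116,500.

Sable pays $116,500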